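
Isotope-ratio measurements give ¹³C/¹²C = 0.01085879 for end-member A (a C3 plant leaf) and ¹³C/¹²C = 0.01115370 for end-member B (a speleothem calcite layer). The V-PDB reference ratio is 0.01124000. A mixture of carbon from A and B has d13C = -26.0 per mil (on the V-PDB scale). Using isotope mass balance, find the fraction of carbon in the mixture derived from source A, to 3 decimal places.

0.698

δ_A = (0.01085879/0.01124000 − 1)×1000 = (0.966085 − 1)×1000 = -33.915 per mil
δ_B = (0.01115370/0.01124000 − 1)×1000 = (0.992322 − 1)×1000 = -7.678 per mil
f_A = (δ_mix − δ_B)/(δ_A − δ_B) = (-26.0 − (-7.678))/(-33.915 − (-7.678))
f_A = -18.322 / -26.238 = 0.6983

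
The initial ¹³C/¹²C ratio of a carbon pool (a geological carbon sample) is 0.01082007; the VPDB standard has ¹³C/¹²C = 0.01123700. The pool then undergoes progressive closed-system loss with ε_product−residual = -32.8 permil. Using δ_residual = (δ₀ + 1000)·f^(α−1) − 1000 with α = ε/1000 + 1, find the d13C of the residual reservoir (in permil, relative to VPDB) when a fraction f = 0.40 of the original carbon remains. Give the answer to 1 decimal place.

-7.7 permil

δ₀ = (0.01082007/0.01123700 − 1)×1000 = (0.962897 − 1)×1000 = -37.103 permil
α − 1 = ε/1000 = -0.0328
f^(α−1) = 0.40^(-0.0328) = 1.030511
δ_res = (-37.103 + 1000) × 1.030511 − 1000 = 992.275 − 1000 = -7.72 permil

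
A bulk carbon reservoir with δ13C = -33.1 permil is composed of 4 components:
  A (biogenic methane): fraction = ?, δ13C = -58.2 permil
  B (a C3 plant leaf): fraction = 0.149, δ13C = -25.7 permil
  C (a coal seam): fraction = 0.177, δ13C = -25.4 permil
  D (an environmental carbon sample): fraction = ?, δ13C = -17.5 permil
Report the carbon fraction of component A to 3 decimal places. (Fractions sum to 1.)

Let f_A and f_D be the unknown fractions; fractions sum to 1 so f_A + f_D = 0.674.
Mass balance: Σ fᵢ·δᵢ = δ_bulk ⇒ f_A·(-58.2) + f_D·(-17.5) = -33.1 − (-8.325) = -24.775
Substitute f_D = 0.674 − f_A:
f_A·(-58.2 − -17.5) = -24.775 − 0.674×(-17.5) = -12.980
f_A = -12.980 / -40.7 = 0.3189

0.319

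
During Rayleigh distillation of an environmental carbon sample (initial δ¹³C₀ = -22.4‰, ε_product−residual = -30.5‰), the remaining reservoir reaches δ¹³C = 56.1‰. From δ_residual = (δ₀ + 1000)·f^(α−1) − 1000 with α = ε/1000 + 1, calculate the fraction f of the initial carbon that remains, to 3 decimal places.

α − 1 = ε/1000 = -0.0305
(δ_res + 1000)/(δ₀ + 1000) = (56.1 + 1000)/(-22.4 + 1000) = 1056.1/977.6 = 1.080299
f = 1.080299^(1/-0.0305) = exp(ln(1.080299)/-0.0305) = exp(0.07724/-0.0305)
f = exp(-2.5324) = 0.0795

0.079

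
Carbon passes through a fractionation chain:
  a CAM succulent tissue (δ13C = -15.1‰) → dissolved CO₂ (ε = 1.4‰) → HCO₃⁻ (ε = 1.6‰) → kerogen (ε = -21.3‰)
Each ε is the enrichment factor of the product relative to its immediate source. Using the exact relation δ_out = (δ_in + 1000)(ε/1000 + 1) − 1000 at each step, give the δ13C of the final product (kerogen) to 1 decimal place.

step 1: δ = (-15.10 + 1000)·(1.4/1000 + 1) − 1000 = -13.72‰
step 2: δ = (-13.72 + 1000)·(1.6/1000 + 1) − 1000 = -12.14‰
step 3: δ = (-12.14 + 1000)·(-21.3/1000 + 1) − 1000 = -33.18‰

-33.2‰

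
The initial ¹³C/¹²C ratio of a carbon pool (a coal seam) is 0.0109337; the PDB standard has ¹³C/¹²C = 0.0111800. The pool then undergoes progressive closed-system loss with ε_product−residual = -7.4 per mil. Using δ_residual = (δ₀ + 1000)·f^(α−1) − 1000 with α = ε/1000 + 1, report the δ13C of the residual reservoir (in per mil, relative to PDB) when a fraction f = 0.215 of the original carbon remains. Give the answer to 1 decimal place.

-10.8 per mil

δ₀ = (0.0109337/0.0111800 − 1)×1000 = (0.977970 − 1)×1000 = -22.030 per mil
α − 1 = ε/1000 = -0.0074
f^(α−1) = 0.215^(-0.0074) = 1.011440
δ_res = (-22.030 + 1000) × 1.011440 − 1000 = 989.157 − 1000 = -10.84 per mil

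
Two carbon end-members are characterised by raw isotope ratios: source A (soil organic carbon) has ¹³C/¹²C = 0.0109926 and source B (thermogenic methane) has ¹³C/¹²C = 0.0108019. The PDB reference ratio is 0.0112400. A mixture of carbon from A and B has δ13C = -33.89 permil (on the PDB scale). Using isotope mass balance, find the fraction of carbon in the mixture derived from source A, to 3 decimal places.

0.300

δ_A = (0.0109926/0.0112400 − 1)×1000 = (0.977989 − 1)×1000 = -22.011 permil
δ_B = (0.0108019/0.0112400 − 1)×1000 = (0.961023 − 1)×1000 = -38.977 permil
f_A = (δ_mix − δ_B)/(δ_A − δ_B) = (-33.89 − (-38.977))/(-22.011 − (-38.977))
f_A = 5.087 / 16.966 = 0.2998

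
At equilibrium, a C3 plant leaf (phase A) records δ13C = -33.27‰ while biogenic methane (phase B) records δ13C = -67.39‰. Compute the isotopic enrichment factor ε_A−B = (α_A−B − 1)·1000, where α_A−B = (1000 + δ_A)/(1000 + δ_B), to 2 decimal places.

α_A−B = (1000 + -33.27) / (1000 + -67.39) = 966.73 / 932.61 = 1.036585
ε_A−B = (1.036585 − 1) × 1000 = 36.585‰
(The approximation ε ≈ δ_A − δ_B would give 34.12‰.)

36.59‰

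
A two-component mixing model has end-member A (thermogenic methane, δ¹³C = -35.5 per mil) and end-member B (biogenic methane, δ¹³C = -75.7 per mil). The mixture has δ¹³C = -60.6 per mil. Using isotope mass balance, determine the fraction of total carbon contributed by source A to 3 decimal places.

0.376

δ_mix = f_A·δ_A + (1 − f_A)·δ_B  ⇒  f_A = (δ_mix − δ_B)/(δ_A − δ_B)
f_A = (-60.6 − (-75.7)) / (-35.5 − (-75.7))
f_A = 15.1 / 40.2 = 0.3756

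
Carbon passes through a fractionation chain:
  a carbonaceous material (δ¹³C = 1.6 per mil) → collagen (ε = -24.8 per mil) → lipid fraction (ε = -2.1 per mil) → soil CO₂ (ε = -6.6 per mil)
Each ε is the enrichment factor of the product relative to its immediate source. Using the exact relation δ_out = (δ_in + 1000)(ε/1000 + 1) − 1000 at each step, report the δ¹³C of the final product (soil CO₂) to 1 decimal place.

step 1: δ = (1.60 + 1000)·(-24.8/1000 + 1) − 1000 = -23.24 per mil
step 2: δ = (-23.24 + 1000)·(-2.1/1000 + 1) − 1000 = -25.29 per mil
step 3: δ = (-25.29 + 1000)·(-6.6/1000 + 1) − 1000 = -31.72 per mil

-31.7 per mil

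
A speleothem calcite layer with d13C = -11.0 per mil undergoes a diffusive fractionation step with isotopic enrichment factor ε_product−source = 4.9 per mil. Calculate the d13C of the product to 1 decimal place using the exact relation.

To first order, δ_product ≈ δ_source + ε = -6.1 per mil.
Exactly, δ_product = (δ_source + 1000)·(ε/1000 + 1) − 1000.
δ_product = (-11.0 + 1000) × (4.9/1000 + 1) − 1000
δ_product = -6.15 per mil

-6.2 per mil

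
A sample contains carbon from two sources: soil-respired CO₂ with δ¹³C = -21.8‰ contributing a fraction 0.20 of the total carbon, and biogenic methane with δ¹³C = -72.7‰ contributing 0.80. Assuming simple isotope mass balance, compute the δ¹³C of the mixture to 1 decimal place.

-62.5‰

δ_mix = f_A·δ_A + f_B·δ_B
δ_mix = 0.20 × (-21.8) + 0.80 × (-72.7)
δ_mix = -4.36 + -58.16 = -62.52‰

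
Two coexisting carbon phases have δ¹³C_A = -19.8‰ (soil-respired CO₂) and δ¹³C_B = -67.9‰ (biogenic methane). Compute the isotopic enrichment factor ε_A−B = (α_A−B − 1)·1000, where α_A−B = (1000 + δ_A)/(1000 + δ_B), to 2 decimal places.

51.60‰

α_A−B = (1000 + -19.8) / (1000 + -67.9) = 980.2 / 932.1 = 1.051604
ε_A−B = (1.051604 − 1) × 1000 = 51.604‰
(The approximation ε ≈ δ_A − δ_B would give 48.1‰.)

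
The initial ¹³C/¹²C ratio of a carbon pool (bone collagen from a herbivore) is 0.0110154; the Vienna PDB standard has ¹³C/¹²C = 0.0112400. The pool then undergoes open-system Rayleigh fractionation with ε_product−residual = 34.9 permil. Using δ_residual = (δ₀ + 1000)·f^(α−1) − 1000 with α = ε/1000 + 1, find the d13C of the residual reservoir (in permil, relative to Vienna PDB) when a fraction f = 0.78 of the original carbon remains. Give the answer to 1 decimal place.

-28.4 permil

δ₀ = (0.0110154/0.0112400 − 1)×1000 = (0.980018 − 1)×1000 = -19.982 permil
α − 1 = ε/1000 = 0.0349
f^(α−1) = 0.78^(0.0349) = 0.991366
δ_res = (-19.982 + 1000) × 0.991366 − 1000 = 971.557 − 1000 = -28.44 permil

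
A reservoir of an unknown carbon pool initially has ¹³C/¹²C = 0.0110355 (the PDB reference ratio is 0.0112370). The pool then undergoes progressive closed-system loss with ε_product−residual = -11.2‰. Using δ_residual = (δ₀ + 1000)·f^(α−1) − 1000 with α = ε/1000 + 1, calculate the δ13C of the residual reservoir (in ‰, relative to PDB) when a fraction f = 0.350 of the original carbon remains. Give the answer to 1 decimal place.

-6.3‰

δ₀ = (0.0110355/0.0112370 − 1)×1000 = (0.982068 − 1)×1000 = -17.932‰
α − 1 = ε/1000 = -0.0112
f^(α−1) = 0.350^(-0.0112) = 1.011827
δ_res = (-17.932 + 1000) × 1.011827 − 1000 = 993.683 − 1000 = -6.32‰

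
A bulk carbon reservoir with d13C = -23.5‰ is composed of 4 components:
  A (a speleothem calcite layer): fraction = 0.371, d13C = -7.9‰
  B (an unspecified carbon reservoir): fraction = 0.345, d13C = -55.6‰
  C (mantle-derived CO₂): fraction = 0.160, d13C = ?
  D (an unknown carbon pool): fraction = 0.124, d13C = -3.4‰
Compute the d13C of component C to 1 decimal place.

Isotope mass balance: δ_bulk = Σ fᵢ·δᵢ.
-23.5 = 0.371×(-7.9) + 0.345×(-55.6) + 0.160×δ_C + 0.124×(-3.4)
0.160·δ_C = -23.5 − (-22.534) = -0.966
δ_C = -0.966 / 0.160 = -6.03‰

-6.0‰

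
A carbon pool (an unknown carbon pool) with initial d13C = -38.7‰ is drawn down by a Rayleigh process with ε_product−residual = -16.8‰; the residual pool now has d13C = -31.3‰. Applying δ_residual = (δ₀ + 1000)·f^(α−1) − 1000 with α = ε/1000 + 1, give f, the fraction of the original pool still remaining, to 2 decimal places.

α − 1 = ε/1000 = -0.0168
(δ_res + 1000)/(δ₀ + 1000) = (-31.3 + 1000)/(-38.7 + 1000) = 968.7/961.3 = 1.007698
f = 1.007698^(1/-0.0168) = exp(ln(1.007698)/-0.0168) = exp(0.00767/-0.0168)
f = exp(-0.4565) = 0.6335

0.63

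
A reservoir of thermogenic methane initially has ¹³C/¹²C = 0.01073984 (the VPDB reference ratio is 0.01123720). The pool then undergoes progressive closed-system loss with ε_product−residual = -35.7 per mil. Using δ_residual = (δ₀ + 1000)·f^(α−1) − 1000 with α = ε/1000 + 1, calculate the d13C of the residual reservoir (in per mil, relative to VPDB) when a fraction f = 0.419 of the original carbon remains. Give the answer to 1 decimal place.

δ₀ = (0.01073984/0.01123720 − 1)×1000 = (0.955740 − 1)×1000 = -44.260 per mil
α − 1 = ε/1000 = -0.0357
f^(α−1) = 0.419^(-0.0357) = 1.031542
δ_res = (-44.260 + 1000) × 1.031542 − 1000 = 985.886 − 1000 = -14.11 per mil

-14.1 per mil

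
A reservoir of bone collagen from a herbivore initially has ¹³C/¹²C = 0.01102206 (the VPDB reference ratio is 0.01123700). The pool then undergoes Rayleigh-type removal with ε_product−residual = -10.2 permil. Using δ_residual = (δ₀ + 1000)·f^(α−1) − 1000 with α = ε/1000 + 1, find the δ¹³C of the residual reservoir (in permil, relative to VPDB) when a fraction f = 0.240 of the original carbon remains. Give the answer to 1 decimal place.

δ₀ = (0.01102206/0.01123700 − 1)×1000 = (0.980872 − 1)×1000 = -19.128 permil
α − 1 = ε/1000 = -0.0102
f^(α−1) = 0.240^(-0.0102) = 1.014663
δ_res = (-19.128 + 1000) × 1.014663 − 1000 = 995.255 − 1000 = -4.75 permil

-4.7 permil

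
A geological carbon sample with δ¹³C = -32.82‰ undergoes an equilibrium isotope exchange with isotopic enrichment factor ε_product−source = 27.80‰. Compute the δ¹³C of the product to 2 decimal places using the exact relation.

Exactly, δ_product = (δ_source + 1000)·(ε/1000 + 1) − 1000.
δ_product = (-32.82 + 1000) × (27.80/1000 + 1) − 1000
δ_product = -5.932‰

-5.93‰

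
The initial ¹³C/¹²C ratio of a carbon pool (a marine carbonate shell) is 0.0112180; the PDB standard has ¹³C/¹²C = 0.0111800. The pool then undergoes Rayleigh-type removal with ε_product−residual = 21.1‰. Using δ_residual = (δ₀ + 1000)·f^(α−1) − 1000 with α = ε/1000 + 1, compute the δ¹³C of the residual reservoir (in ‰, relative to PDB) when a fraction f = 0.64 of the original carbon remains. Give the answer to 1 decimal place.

-6.0‰

δ₀ = (0.0112180/0.0111800 − 1)×1000 = (1.003399 − 1)×1000 = 3.399‰
α − 1 = ε/1000 = 0.0211
f^(α−1) = 0.64^(0.0211) = 0.990628
δ_res = (3.399 + 1000) × 0.990628 − 1000 = 993.995 − 1000 = -6.01‰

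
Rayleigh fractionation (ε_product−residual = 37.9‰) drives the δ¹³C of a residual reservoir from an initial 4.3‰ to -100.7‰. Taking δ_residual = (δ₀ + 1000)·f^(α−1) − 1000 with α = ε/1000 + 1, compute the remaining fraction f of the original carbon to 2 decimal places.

0.05

α − 1 = ε/1000 = 0.0379
(δ_res + 1000)/(δ₀ + 1000) = (-100.7 + 1000)/(4.3 + 1000) = 899.3/1004.3 = 0.895450
f = 0.895450^(1/0.0379) = exp(ln(0.895450)/0.0379) = exp(-0.11043/0.0379)
f = exp(-2.9137) = 0.0543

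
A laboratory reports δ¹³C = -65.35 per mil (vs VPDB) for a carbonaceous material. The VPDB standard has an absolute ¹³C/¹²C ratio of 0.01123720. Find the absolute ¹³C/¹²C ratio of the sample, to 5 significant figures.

0.010503

R_sample = R_standard × (δ¹³C/1000 + 1)
R_sample = 0.01123720 × (-65.35/1000 + 1) = 0.01123720 × 0.934650
R_sample = 0.0105028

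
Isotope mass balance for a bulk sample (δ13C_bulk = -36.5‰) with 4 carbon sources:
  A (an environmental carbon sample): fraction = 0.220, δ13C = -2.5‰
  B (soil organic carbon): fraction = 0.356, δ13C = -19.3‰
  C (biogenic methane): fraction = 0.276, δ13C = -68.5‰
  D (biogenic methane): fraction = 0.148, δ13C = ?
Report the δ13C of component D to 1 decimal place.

-68.7‰

Isotope mass balance: δ_bulk = Σ fᵢ·δᵢ.
-36.5 = 0.220×(-2.5) + 0.356×(-19.3) + 0.276×(-68.5) + 0.148×δ_D
0.148·δ_D = -36.5 − (-26.327) = -10.173
δ_D = -10.173 / 0.148 = -68.74‰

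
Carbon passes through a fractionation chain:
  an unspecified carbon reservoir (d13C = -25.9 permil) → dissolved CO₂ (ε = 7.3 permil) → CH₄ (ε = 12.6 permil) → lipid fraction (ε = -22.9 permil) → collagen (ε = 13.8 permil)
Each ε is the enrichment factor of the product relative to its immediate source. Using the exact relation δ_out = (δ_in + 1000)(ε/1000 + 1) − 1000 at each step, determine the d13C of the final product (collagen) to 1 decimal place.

step 1: δ = (-25.90 + 1000)·(7.3/1000 + 1) − 1000 = -18.79 permil
step 2: δ = (-18.79 + 1000)·(12.6/1000 + 1) − 1000 = -6.43 permil
step 3: δ = (-6.43 + 1000)·(-22.9/1000 + 1) − 1000 = -29.18 permil
step 4: δ = (-29.18 + 1000)·(13.8/1000 + 1) − 1000 = -15.78 permil

-15.8 permil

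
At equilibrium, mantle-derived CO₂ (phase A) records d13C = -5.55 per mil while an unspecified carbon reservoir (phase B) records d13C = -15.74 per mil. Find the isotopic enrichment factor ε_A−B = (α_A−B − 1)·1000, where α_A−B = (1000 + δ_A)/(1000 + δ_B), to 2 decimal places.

α_A−B = (1000 + -5.55) / (1000 + -15.74) = 994.45 / 984.26 = 1.010353
ε_A−B = (1.010353 − 1) × 1000 = 10.353 per mil
(The approximation ε ≈ δ_A − δ_B would give 10.19 per mil.)

10.35 per mil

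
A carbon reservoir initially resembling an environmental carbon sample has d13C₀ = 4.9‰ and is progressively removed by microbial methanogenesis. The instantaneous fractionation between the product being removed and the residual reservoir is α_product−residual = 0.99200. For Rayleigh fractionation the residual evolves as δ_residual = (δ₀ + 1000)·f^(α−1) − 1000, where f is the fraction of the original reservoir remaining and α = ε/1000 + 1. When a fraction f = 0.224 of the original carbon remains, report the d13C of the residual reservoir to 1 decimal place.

Rayleigh residual: δ_res = (δ₀ + 1000)·f^(α−1) − 1000
α − 1 = -0.00800
f^(α−1) = 0.224^(-0.00800) = 1.012041
δ_res = (4.9 + 1000) × 1.012041 − 1000 = 1017.000 − 1000 = 17.00‰

17.0‰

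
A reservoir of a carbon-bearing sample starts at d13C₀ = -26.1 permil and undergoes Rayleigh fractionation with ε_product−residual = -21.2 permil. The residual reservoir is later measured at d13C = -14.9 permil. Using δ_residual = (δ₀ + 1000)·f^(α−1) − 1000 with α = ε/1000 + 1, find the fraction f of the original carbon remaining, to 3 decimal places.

0.583

α − 1 = ε/1000 = -0.0212
(δ_res + 1000)/(δ₀ + 1000) = (-14.9 + 1000)/(-26.1 + 1000) = 985.1/973.9 = 1.011500
f = 1.011500^(1/-0.0212) = exp(ln(1.011500)/-0.0212) = exp(0.01143/-0.0212)
f = exp(-0.5394) = 0.5831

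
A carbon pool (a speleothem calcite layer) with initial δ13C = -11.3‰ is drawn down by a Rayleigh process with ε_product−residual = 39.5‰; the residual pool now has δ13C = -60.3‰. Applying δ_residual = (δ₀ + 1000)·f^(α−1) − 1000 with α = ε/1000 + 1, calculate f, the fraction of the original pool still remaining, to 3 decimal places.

0.276

α − 1 = ε/1000 = 0.0395
(δ_res + 1000)/(δ₀ + 1000) = (-60.3 + 1000)/(-11.3 + 1000) = 939.7/988.7 = 0.950440
f = 0.950440^(1/0.0395) = exp(ln(0.950440)/0.0395) = exp(-0.05083/0.0395)
f = exp(-1.2868) = 0.2761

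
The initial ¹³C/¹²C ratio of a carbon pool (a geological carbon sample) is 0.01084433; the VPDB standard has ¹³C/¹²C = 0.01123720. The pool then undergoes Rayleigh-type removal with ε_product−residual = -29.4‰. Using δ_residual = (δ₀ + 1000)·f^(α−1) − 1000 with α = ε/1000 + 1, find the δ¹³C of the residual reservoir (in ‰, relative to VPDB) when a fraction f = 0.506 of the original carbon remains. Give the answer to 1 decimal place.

-15.4‰

δ₀ = (0.01084433/0.01123720 − 1)×1000 = (0.965038 − 1)×1000 = -34.962‰
α − 1 = ε/1000 = -0.0294
f^(α−1) = 0.506^(-0.0294) = 1.020230
δ_res = (-34.962 + 1000) × 1.020230 − 1000 = 984.561 − 1000 = -15.44‰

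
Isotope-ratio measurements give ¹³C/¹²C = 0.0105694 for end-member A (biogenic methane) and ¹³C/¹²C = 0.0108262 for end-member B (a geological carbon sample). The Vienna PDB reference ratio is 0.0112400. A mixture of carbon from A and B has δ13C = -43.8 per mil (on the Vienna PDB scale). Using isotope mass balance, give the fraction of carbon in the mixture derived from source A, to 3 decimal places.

0.306

δ_A = (0.0105694/0.0112400 − 1)×1000 = (0.940338 − 1)×1000 = -59.662 per mil
δ_B = (0.0108262/0.0112400 − 1)×1000 = (0.963185 − 1)×1000 = -36.815 per mil
f_A = (δ_mix − δ_B)/(δ_A − δ_B) = (-43.8 − (-36.815))/(-59.662 − (-36.815))
f_A = -6.985 / -22.847 = 0.3057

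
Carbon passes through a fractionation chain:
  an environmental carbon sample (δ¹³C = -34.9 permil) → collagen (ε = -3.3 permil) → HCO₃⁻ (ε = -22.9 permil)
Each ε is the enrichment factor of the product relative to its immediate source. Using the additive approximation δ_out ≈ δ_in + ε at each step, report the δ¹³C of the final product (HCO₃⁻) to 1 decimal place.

step 1: δ ≈ -34.9 + (-3.3) = -38.2 permil
step 2: δ ≈ -38.2 + (-22.9) = -61.1 permil

-61.1 permil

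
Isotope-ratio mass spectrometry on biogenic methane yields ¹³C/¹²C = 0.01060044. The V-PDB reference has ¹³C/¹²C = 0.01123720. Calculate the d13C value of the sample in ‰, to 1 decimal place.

-56.7‰

d13C = (R_sample / R_standard − 1) × 1000
R_sample / R_standard = 0.01060044 / 0.01123720 = 0.943335
d13C = (0.943335 − 1) × 1000 = -56.67‰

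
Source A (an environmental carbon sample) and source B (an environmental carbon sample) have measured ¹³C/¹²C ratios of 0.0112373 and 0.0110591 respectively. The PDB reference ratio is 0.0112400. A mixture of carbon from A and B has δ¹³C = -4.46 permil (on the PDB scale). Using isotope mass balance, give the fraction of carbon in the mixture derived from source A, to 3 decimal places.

0.734

δ_A = (0.0112373/0.0112400 − 1)×1000 = (0.999760 − 1)×1000 = -0.240 permil
δ_B = (0.0110591/0.0112400 − 1)×1000 = (0.983906 − 1)×1000 = -16.094 permil
f_A = (δ_mix − δ_B)/(δ_A − δ_B) = (-4.46 − (-16.094))/(-0.240 − (-16.094))
f_A = 11.634 / 15.854 = 0.7338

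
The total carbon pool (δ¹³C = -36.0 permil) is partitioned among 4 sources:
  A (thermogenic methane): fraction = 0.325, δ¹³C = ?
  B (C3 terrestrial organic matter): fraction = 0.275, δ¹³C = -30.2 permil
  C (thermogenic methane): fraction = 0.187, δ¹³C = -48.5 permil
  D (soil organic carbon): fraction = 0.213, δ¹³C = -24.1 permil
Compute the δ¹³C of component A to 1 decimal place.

-41.5 permil

Isotope mass balance: δ_bulk = Σ fᵢ·δᵢ.
-36.0 = 0.325×δ_A + 0.275×(-30.2) + 0.187×(-48.5) + 0.213×(-24.1)
0.325·δ_A = -36.0 − (-22.508) = -13.492
δ_A = -13.492 / 0.325 = -41.51 permil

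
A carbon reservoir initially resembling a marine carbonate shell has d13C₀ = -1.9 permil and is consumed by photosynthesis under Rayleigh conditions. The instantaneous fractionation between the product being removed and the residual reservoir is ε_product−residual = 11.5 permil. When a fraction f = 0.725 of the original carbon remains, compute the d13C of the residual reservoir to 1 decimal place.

-5.6 permil

Rayleigh residual: δ_res = (δ₀ + 1000)·f^(α−1) − 1000
α = ε/1000 + 1 = 1.01150, so α − 1 = 0.01150
f^(α−1) = 0.725^(0.01150) = 0.996309
δ_res = (-1.9 + 1000) × 0.996309 − 1000 = 994.416 − 1000 = -5.58 permil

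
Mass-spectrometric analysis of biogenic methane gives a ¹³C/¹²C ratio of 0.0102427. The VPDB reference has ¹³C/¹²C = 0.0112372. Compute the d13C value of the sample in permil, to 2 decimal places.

-88.50 permil

d13C = (R_sample / R_standard − 1) × 1000
R_sample / R_standard = 0.0102427 / 0.0112372 = 0.911499
d13C = (0.911499 − 1) × 1000 = -88.501 permil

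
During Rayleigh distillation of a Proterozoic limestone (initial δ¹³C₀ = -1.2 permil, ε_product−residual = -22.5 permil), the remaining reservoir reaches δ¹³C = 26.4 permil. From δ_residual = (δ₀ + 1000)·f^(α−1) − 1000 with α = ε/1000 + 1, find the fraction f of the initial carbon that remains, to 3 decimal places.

α − 1 = ε/1000 = -0.0225
(δ_res + 1000)/(δ₀ + 1000) = (26.4 + 1000)/(-1.2 + 1000) = 1026.4/998.8 = 1.027633
f = 1.027633^(1/-0.0225) = exp(ln(1.027633)/-0.0225) = exp(0.02726/-0.0225)
f = exp(-1.2115) = 0.2978

0.298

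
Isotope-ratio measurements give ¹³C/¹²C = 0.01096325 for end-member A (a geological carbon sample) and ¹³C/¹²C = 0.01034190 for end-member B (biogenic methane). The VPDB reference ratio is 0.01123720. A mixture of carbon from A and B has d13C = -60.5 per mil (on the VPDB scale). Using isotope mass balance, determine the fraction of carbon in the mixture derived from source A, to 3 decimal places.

δ_A = (0.01096325/0.01123720 − 1)×1000 = (0.975621 − 1)×1000 = -24.379 per mil
δ_B = (0.01034190/0.01123720 − 1)×1000 = (0.920327 − 1)×1000 = -79.673 per mil
f_A = (δ_mix − δ_B)/(δ_A − δ_B) = (-60.5 − (-79.673))/(-24.379 − (-79.673))
f_A = 19.173 / 55.294 = 0.3467

0.347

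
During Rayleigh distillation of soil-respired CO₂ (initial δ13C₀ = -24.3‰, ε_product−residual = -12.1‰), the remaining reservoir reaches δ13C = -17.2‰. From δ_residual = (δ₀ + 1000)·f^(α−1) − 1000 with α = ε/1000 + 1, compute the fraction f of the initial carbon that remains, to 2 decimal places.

0.55

α − 1 = ε/1000 = -0.0121
(δ_res + 1000)/(δ₀ + 1000) = (-17.2 + 1000)/(-24.3 + 1000) = 982.8/975.7 = 1.007277
f = 1.007277^(1/-0.0121) = exp(ln(1.007277)/-0.0121) = exp(0.00725/-0.0121)
f = exp(-0.5992) = 0.5492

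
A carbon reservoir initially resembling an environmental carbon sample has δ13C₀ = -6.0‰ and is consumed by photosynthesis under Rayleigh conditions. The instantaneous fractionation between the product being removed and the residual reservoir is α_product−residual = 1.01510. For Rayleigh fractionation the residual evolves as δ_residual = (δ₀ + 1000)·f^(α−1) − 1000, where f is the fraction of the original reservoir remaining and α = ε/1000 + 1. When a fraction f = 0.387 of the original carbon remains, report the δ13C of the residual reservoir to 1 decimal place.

-20.1‰

Rayleigh residual: δ_res = (δ₀ + 1000)·f^(α−1) − 1000
α − 1 = 0.01510
f^(α−1) = 0.387^(0.01510) = 0.985767
δ_res = (-6.0 + 1000) × 0.985767 − 1000 = 979.853 − 1000 = -20.15‰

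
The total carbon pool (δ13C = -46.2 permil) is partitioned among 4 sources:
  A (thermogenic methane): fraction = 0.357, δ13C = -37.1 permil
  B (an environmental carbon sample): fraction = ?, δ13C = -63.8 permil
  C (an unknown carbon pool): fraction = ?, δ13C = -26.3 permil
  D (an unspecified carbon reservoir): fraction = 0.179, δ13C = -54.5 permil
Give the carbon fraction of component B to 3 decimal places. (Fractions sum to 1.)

0.293

Let f_B and f_C be the unknown fractions; fractions sum to 1 so f_B + f_C = 0.464.
Mass balance: Σ fᵢ·δᵢ = δ_bulk ⇒ f_B·(-63.8) + f_C·(-26.3) = -46.2 − (-23.000) = -23.200
Substitute f_C = 0.464 − f_B:
f_B·(-63.8 − -26.3) = -23.200 − 0.464×(-26.3) = -10.997
f_B = -10.997 / -37.5 = 0.2932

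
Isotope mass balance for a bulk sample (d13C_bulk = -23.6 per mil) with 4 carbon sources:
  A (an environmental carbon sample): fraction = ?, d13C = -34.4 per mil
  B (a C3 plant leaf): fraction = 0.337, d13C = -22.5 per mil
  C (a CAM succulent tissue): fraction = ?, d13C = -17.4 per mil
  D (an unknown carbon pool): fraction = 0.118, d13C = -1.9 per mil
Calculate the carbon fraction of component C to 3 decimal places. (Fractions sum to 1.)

Let f_C and f_A be the unknown fractions; fractions sum to 1 so f_C + f_A = 0.545.
Mass balance: Σ fᵢ·δᵢ = δ_bulk ⇒ f_C·(-17.4) + f_A·(-34.4) = -23.6 − (-7.807) = -15.793
Substitute f_A = 0.545 − f_C:
f_C·(-17.4 − -34.4) = -15.793 − 0.545×(-34.4) = 2.955
f_C = 2.955 / 17.0 = 0.1738

0.174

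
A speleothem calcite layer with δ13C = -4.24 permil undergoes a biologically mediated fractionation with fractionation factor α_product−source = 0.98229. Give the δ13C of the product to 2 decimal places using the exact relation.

-21.87 permil

δ_product = (δ_source + 1000)·α − 1000
δ_product = (-4.24 + 1000) × 0.98229 − 1000
δ_product = 978.125 − 1000 = -21.875 permil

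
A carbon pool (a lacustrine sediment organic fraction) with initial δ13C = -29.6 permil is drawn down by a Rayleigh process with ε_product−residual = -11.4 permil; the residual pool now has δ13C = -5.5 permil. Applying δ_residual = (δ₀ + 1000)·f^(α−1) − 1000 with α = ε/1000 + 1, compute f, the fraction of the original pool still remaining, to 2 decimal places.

α − 1 = ε/1000 = -0.0114
(δ_res + 1000)/(δ₀ + 1000) = (-5.5 + 1000)/(-29.6 + 1000) = 994.5/970.4 = 1.024835
f = 1.024835^(1/-0.0114) = exp(ln(1.024835)/-0.0114) = exp(0.02453/-0.0114)
f = exp(-2.1519) = 0.1163

0.12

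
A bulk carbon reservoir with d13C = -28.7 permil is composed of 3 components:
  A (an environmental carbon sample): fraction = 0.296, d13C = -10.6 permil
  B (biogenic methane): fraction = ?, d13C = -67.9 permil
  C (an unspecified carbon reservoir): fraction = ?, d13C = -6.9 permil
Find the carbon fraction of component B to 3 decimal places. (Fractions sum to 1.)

Let f_B and f_C be the unknown fractions; fractions sum to 1 so f_B + f_C = 0.704.
Mass balance: Σ fᵢ·δᵢ = δ_bulk ⇒ f_B·(-67.9) + f_C·(-6.9) = -28.7 − (-3.138) = -25.562
Substitute f_C = 0.704 − f_B:
f_B·(-67.9 − -6.9) = -25.562 − 0.704×(-6.9) = -20.705
f_B = -20.705 / -61.0 = 0.3394

0.339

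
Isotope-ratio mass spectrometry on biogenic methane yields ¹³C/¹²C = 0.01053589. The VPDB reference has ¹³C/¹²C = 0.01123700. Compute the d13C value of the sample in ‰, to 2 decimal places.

d13C = (R_sample / R_standard − 1) × 1000
R_sample / R_standard = 0.01053589 / 0.01123700 = 0.937607
d13C = (0.937607 − 1) × 1000 = -62.393‰

-62.39‰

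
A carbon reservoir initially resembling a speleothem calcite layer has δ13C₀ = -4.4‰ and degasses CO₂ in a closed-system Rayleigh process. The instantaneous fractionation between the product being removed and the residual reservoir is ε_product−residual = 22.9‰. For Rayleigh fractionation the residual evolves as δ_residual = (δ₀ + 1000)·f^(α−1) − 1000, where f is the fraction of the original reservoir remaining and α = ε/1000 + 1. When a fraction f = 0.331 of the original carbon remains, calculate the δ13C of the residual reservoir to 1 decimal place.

Rayleigh residual: δ_res = (δ₀ + 1000)·f^(α−1) − 1000
α = ε/1000 + 1 = 1.02290, so α − 1 = 0.02290
f^(α−1) = 0.331^(0.02290) = 0.974999
δ_res = (-4.4 + 1000) × 0.974999 − 1000 = 970.709 − 1000 = -29.29‰

-29.3‰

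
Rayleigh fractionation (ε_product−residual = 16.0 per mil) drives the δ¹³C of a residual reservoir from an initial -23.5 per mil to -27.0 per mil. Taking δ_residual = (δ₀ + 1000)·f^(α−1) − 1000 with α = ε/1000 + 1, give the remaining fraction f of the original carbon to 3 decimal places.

0.799

α − 1 = ε/1000 = 0.0160
(δ_res + 1000)/(δ₀ + 1000) = (-27.0 + 1000)/(-23.5 + 1000) = 973.0/976.5 = 0.996416
f = 0.996416^(1/0.0160) = exp(ln(0.996416)/0.0160) = exp(-0.00359/0.0160)
f = exp(-0.2244) = 0.7990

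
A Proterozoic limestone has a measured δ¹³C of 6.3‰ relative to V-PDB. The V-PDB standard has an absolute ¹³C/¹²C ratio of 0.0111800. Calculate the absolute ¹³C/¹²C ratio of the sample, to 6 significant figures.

R_sample = R_standard × (δ¹³C/1000 + 1)
R_sample = 0.0111800 × (6.3/1000 + 1) = 0.0111800 × 1.006300
R_sample = 0.0112504

0.0112504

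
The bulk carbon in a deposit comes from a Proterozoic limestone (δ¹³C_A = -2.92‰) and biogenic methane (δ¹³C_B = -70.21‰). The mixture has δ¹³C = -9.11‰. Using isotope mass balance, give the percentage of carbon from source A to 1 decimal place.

δ_mix = f_A·δ_A + (1 − f_A)·δ_B  ⇒  f_A = (δ_mix − δ_B)/(δ_A − δ_B)
f_A = (-9.11 − (-70.21)) / (-2.92 − (-70.21))
f_A = 61.10 / 67.29 = 0.9080

90.8%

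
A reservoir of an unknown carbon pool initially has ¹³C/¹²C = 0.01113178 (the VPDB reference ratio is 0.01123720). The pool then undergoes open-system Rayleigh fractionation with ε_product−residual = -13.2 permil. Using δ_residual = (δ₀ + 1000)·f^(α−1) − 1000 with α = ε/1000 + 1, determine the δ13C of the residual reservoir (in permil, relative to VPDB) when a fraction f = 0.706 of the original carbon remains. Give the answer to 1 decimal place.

-4.8 permil

δ₀ = (0.01113178/0.01123720 − 1)×1000 = (0.990619 − 1)×1000 = -9.381 permil
α − 1 = ε/1000 = -0.0132
f^(α−1) = 0.706^(-0.0132) = 1.004606
δ_res = (-9.381 + 1000) × 1.004606 − 1000 = 995.181 − 1000 = -4.82 permil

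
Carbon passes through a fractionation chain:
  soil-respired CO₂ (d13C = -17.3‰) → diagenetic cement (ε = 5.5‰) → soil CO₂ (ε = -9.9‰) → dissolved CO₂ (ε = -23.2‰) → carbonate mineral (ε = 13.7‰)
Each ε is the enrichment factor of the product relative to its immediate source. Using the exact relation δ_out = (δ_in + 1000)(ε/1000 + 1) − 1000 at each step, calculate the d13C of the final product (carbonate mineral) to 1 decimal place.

-31.3‰

step 1: δ = (-17.30 + 1000)·(5.5/1000 + 1) − 1000 = -11.90‰
step 2: δ = (-11.90 + 1000)·(-9.9/1000 + 1) − 1000 = -21.68‰
step 3: δ = (-21.68 + 1000)·(-23.2/1000 + 1) − 1000 = -44.37‰
step 4: δ = (-44.37 + 1000)·(13.7/1000 + 1) − 1000 = -31.28‰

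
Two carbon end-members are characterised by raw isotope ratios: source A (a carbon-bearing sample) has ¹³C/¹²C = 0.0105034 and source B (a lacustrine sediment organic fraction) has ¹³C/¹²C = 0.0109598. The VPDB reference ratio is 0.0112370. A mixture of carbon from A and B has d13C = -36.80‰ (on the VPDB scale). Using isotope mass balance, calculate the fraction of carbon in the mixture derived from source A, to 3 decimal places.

δ_A = (0.0105034/0.0112370 − 1)×1000 = (0.934716 − 1)×1000 = -65.284‰
δ_B = (0.0109598/0.0112370 − 1)×1000 = (0.975331 − 1)×1000 = -24.669‰
f_A = (δ_mix − δ_B)/(δ_A − δ_B) = (-36.80 − (-24.669))/(-65.284 − (-24.669))
f_A = -12.131 / -40.616 = 0.2987

0.299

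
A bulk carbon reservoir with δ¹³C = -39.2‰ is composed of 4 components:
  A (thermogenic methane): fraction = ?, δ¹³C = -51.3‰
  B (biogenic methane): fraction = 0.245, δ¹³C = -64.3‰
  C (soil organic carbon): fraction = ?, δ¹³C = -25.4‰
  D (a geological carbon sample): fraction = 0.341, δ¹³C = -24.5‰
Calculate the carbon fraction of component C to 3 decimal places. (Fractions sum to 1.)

0.237

Let f_C and f_A be the unknown fractions; fractions sum to 1 so f_C + f_A = 0.414.
Mass balance: Σ fᵢ·δᵢ = δ_bulk ⇒ f_C·(-25.4) + f_A·(-51.3) = -39.2 − (-24.108) = -15.092
Substitute f_A = 0.414 − f_C:
f_C·(-25.4 − -51.3) = -15.092 − 0.414×(-51.3) = 6.146
f_C = 6.146 / 25.9 = 0.2373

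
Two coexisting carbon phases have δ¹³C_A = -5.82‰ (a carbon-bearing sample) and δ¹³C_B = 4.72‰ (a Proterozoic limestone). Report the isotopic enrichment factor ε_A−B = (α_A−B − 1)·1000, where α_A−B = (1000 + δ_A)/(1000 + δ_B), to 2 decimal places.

α_A−B = (1000 + -5.82) / (1000 + 4.72) = 994.18 / 1004.72 = 0.989510
ε_A−B = (0.989510 − 1) × 1000 = -10.490‰
(The approximation ε ≈ δ_A − δ_B would give -10.54‰.)

-10.49‰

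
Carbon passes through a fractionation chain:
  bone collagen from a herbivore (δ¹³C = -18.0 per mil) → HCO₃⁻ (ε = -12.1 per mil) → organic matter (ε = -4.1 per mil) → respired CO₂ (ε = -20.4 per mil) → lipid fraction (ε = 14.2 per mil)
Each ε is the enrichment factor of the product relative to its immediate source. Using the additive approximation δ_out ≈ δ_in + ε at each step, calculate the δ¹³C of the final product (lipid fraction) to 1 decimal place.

-40.4 per mil

step 1: δ ≈ -18.0 + (-12.1) = -30.1 per mil
step 2: δ ≈ -30.1 + (-4.1) = -34.2 per mil
step 3: δ ≈ -34.2 + (-20.4) = -54.6 per mil
step 4: δ ≈ -54.6 + (14.2) = -40.4 per mil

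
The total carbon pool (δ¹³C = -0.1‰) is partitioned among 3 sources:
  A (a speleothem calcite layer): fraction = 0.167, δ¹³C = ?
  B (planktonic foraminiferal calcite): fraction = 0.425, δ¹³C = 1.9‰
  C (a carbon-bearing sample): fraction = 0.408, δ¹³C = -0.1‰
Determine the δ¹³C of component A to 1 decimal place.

-5.2‰

Isotope mass balance: δ_bulk = Σ fᵢ·δᵢ.
-0.1 = 0.167×δ_A + 0.425×(1.9) + 0.408×(-0.1)
0.167·δ_A = -0.1 − (0.767) = -0.867
δ_A = -0.867 / 0.167 = -5.19‰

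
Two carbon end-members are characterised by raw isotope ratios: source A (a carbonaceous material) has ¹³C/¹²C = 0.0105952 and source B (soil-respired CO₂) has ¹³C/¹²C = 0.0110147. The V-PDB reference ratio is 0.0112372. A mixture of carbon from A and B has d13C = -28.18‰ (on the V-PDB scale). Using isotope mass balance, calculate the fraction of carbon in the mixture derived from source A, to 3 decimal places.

δ_A = (0.0105952/0.0112372 − 1)×1000 = (0.942868 − 1)×1000 = -57.132‰
δ_B = (0.0110147/0.0112372 − 1)×1000 = (0.980200 − 1)×1000 = -19.800‰
f_A = (δ_mix − δ_B)/(δ_A − δ_B) = (-28.18 − (-19.800))/(-57.132 − (-19.800))
f_A = -8.380 / -37.331 = 0.2245

0.224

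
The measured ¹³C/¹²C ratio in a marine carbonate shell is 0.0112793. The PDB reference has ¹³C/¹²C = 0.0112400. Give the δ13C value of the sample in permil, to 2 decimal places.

δ13C = (R_sample / R_standard − 1) × 1000
R_sample / R_standard = 0.0112793 / 0.0112400 = 1.003496
δ13C = (1.003496 − 1) × 1000 = 3.496 permil

3.50 permil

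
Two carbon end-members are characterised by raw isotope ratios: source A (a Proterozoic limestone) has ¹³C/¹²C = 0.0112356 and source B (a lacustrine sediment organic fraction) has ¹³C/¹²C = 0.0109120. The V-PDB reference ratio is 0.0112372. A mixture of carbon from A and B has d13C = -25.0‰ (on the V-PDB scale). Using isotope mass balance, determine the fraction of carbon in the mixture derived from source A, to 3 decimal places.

δ_A = (0.0112356/0.0112372 − 1)×1000 = (0.999858 − 1)×1000 = -0.142‰
δ_B = (0.0109120/0.0112372 − 1)×1000 = (0.971060 − 1)×1000 = -28.940‰
f_A = (δ_mix − δ_B)/(δ_A − δ_B) = (-25.0 − (-28.940))/(-0.142 − (-28.940))
f_A = 3.940 / 28.797 = 0.1368

0.137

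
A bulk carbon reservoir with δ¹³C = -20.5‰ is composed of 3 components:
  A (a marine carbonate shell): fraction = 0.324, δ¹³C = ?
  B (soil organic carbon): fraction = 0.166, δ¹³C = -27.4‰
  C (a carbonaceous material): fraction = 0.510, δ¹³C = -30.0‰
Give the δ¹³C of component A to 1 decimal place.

-2.0‰

Isotope mass balance: δ_bulk = Σ fᵢ·δᵢ.
-20.5 = 0.324×δ_A + 0.166×(-27.4) + 0.510×(-30.0)
0.324·δ_A = -20.5 − (-19.848) = -0.652
δ_A = -0.652 / 0.324 = -2.01‰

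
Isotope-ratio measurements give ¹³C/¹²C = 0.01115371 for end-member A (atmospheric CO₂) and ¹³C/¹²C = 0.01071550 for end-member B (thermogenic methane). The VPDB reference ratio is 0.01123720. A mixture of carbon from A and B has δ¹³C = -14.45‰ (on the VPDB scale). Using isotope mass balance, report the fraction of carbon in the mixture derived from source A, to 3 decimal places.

δ_A = (0.01115371/0.01123720 − 1)×1000 = (0.992570 − 1)×1000 = -7.430‰
δ_B = (0.01071550/0.01123720 − 1)×1000 = (0.953574 − 1)×1000 = -46.426‰
f_A = (δ_mix − δ_B)/(δ_A − δ_B) = (-14.45 − (-46.426))/(-7.430 − (-46.426))
f_A = 31.976 / 38.996 = 0.8200

0.820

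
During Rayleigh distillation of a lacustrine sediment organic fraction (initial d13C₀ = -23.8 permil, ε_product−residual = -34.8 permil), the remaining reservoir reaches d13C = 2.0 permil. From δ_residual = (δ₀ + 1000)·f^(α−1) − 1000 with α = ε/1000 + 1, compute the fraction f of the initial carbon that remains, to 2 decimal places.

α − 1 = ε/1000 = -0.0348
(δ_res + 1000)/(δ₀ + 1000) = (2.0 + 1000)/(-23.8 + 1000) = 1002.0/976.2 = 1.026429
f = 1.026429^(1/-0.0348) = exp(ln(1.026429)/-0.0348) = exp(0.02609/-0.0348)
f = exp(-0.7496) = 0.4726

0.47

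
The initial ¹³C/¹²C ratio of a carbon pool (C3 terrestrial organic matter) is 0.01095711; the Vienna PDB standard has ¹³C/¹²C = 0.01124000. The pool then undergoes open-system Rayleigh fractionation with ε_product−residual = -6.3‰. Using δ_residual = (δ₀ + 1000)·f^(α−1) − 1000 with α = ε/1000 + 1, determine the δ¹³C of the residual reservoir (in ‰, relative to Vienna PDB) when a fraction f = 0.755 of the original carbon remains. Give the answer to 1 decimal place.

δ₀ = (0.01095711/0.01124000 − 1)×1000 = (0.974832 − 1)×1000 = -25.168‰
α − 1 = ε/1000 = -0.0063
f^(α−1) = 0.755^(-0.0063) = 1.001772
δ_res = (-25.168 + 1000) × 1.001772 − 1000 = 976.559 − 1000 = -23.44‰

-23.4‰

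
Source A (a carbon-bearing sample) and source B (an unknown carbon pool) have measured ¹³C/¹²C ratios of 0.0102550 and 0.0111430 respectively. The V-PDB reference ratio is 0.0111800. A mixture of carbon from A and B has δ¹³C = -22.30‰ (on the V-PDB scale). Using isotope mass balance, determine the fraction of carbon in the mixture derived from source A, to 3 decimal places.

0.239

δ_A = (0.0102550/0.0111800 − 1)×1000 = (0.917263 − 1)×1000 = -82.737‰
δ_B = (0.0111430/0.0111800 − 1)×1000 = (0.996691 − 1)×1000 = -3.309‰
f_A = (δ_mix − δ_B)/(δ_A − δ_B) = (-22.30 − (-3.309))/(-82.737 − (-3.309))
f_A = -18.991 / -79.428 = 0.2391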